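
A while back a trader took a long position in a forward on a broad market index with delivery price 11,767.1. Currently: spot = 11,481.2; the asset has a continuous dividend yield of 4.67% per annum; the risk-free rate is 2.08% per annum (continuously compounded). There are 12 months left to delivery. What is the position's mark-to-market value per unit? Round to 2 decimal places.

-567.52

Current fair forward for the remaining 12 months: F = S·e^((r − q)·T), (r − q) = 0.0208 − 0.0467 = -0.0259
F = 11481.2 · e^(-0.0259 × 12/12) = 11481.2 × 0.97443253 = 11187.6548
Value of long forward = (F − K)·e^(−rT) = (11187.6548 − 11767.1) · e^(−0.0208·12/12)
= -579.4452 × 0.97941483 = -567.52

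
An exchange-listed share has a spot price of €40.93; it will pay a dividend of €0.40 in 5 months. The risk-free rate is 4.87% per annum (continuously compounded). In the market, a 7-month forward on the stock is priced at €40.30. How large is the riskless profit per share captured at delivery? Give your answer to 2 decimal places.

€1.41 per share

PV(dividends) I = 0.40·e^(−0.0487·5/12) = 0.3920
Fair forward F* = (S − I)·e^(rT) = (40.93 − 0.3920)·e^0.028408 = 40.5380 × 1.028815 = 41.7061
Market €40.30 < fair 41.7061: forward underpriced → reverse cash-and-carry (short the stock, invest proceeds at r, pay the dividends, go long the forward).
Profit at T = |F_mkt − F*| = |40.30 − 41.7061| = €1.41 per share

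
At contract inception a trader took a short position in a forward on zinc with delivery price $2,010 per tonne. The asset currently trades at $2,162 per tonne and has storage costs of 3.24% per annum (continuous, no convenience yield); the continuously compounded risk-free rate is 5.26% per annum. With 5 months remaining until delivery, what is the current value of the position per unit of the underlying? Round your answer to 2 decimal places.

Current fair forward for the remaining 5 months: F = S·e^((r + u)·T), (r + u) = 0.0526 + 0.0324 = 0.0850
F = 2162 · e^(0.0850 × 5/12) = 2162 × 1.03605131 = 2239.9429
Value of long forward = (F − K)·e^(−rT) = (2239.9429 − 2010) · e^(−0.0526·5/12)
= 229.9429 × 0.97832176 = 224.96
Short position value = −(long value) = -$224.96

-$224.96 per tonne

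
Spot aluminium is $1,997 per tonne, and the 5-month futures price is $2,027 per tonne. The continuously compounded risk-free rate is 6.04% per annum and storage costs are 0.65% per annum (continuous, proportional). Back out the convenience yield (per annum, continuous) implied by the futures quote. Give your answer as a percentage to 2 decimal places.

F = S·e^((r+u−y)T) ⇒ (r+u−y) = ln(F/S)/T
ln(2027/1997) = 0.014911; /T ⇒ 0.035786
y = r + u − ln(F/S)/T = 0.0604 + 0.0065 − 0.035786 = 0.031114
y = 3.11%

3.11%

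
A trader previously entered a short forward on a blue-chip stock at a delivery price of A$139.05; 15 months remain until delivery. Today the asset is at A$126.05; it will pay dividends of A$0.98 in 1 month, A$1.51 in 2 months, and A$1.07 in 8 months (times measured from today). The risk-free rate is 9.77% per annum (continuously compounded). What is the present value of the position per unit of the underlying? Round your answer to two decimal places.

PV(remaining dividends) I = 0.98·e^(−0.0977·1/12) + 1.51·e^(−0.0977·2/12) + 1.07·e^(−0.0977·8/12) = 3.4602
Current forward F = (S − I)·e^(rT) = (126.05 − 3.4602)·e^(0.0977·15/12) = 122.5898 × 1.129895 = 138.5136
Value (long) = (F − K)·e^(−rT) = (138.5136 − 139.05) × 0.885038 = -0.4747
Short position value = −(long value) = A$0.47

A$0.47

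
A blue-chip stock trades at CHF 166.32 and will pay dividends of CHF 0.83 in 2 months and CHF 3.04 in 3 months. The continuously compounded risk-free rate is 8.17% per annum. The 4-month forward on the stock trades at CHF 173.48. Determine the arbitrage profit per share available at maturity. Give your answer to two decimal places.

PV(dividends) I = 0.83·e^(−0.0817·2/12) + 3.04·e^(−0.0817·3/12) = 3.7973
Fair forward F* = (S − I)·e^(rT) = (166.32 − 3.7973)·e^0.027233 = 162.5227 × 1.027607 = 167.0095
Market CHF 173.48 > fair 167.0095: forward overpriced → cash-and-carry (borrow at r, buy the stock and collect the dividends, short the forward).
Profit at T = |F_mkt − F*| = |173.48 − 167.0095| = CHF 6.47 per share

CHF 6.47 per share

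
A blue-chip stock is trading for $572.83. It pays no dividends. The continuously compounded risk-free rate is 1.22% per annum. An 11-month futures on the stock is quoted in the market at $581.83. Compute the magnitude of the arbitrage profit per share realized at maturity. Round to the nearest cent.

Fair futures: F* = S·e^(carry·T), with carry = r = 0.0122
F* = 572.83 · e^(0.0122 × 11/12) = 572.83 · e^0.011183 = 572.83 × 1.011246 = $579.2720
Market $581.83 > fair $579.2720: forward overpriced → cash-and-carry (buy spot, short the forward).
At maturity, profit = |F_mkt − F*| = |581.83 − 579.2720| = $2.56 per share

$2.56 per share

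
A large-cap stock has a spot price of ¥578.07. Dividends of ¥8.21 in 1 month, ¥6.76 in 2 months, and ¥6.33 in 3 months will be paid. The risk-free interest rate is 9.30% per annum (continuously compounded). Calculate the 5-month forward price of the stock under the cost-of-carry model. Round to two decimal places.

¥579.09

PV(dividends) I = 8.21·e^(−0.0930·1/12) + 6.76·e^(−0.0930·2/12) + 6.33·e^(−0.0930·3/12)
I = 8.1466 + 6.6560 + 6.1845 = 20.9871
F = (S − I)·e^(rT) = (578.07 − 20.9871) · e^(0.0930·5/12)
= 557.0829 · e^0.038750 = 557.0829 × 1.039511 = ¥579.09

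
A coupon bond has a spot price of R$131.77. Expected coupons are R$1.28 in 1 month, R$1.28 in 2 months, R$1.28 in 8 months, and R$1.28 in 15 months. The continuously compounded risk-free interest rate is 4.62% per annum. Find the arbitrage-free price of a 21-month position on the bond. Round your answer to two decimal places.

PV(coupons) I = 1.28·e^(−0.0462·1/12) + 1.28·e^(−0.0462·2/12) + 1.28·e^(−0.0462·8/12) + 1.28·e^(−0.0462·15/12)
I = 1.2751 + 1.2702 + 1.2412 + 1.2082 = 4.9947
F = (S − I)·e^(rT) = (131.77 − 4.9947) · e^(0.0462·21/12)
= 126.7753 · e^0.080850 = 126.7753 × 1.084208 = R$137.45

R$137.45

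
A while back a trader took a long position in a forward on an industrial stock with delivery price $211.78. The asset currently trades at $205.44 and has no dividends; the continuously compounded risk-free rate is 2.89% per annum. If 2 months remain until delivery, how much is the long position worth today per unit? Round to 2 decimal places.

-$5.32

Current fair forward for the remaining 2 months: F = S·e^(r·T), r = 0.0289
F = 205.44 · e^(0.0289 × 2/12) = 205.44 × 1.004828 = 206.4319
Value of long forward = (F − K)·e^(−rT) = (206.4319 − 211.78) · e^(−0.0289·2/12)
= -5.3481 × 0.995195 = -5.32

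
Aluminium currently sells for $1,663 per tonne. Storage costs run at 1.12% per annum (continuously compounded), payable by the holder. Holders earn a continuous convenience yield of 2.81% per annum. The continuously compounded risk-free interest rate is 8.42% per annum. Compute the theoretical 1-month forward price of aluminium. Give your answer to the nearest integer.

$1,672 per tonne

Net carry = r + u − y = 0.0842 + 0.0112 − 0.0281 = 0.0673
F = S·e^((r+u−y)T) = 1663 · e^(0.0673 × 1/12) = 1663 · e^0.005608
= 1663 × 1.005624 = $1,672 per tonne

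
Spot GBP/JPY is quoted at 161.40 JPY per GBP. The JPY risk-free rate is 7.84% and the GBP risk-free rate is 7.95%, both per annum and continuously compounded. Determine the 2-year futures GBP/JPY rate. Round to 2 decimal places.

F = S·e^((r_JPY − r_GBP)T) = 161.40 · e^((0.0784 − 0.0795) × 2)
= 161.40 · e^-0.002200 = 161.40 × 0.997802
F = 161.05 JPY per GBP

161.05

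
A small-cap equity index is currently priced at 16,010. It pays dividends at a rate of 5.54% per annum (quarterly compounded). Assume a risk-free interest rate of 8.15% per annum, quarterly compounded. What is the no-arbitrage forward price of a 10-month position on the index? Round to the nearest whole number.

16,356

F = S · (1+r/4)^(4T) / (1+q/4)^(4T)
= 16010 × 1.069546 / 1.046917 = 16010 × 1.021615
F = 16,356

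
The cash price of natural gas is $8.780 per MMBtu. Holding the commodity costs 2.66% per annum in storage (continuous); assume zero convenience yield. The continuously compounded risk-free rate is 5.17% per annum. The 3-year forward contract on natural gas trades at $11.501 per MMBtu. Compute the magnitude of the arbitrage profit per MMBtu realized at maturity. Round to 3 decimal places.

$0.396 per MMBtu

Fair forward: F* = S·e^(carry·T), with carry = (r + u) = 0.0517 + 0.0266 = 0.0783
F* = 8.780 · e^(0.0783 × 3) = 8.780 · e^0.234900 = 8.780 × 1.264782 = $11.1048
Market $11.501 > fair $11.1048: forward overpriced → cash-and-carry (buy spot, short the forward).
At maturity, profit = |F_mkt − F*| = |11.501 − 11.1048| = $0.396 per MMBtu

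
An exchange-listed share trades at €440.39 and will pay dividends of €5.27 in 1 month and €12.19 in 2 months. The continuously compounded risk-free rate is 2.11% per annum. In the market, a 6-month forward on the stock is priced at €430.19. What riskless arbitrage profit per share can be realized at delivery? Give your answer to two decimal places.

€2.72 per share

PV(dividends) I = 5.27·e^(−0.0211·1/12) + 12.19·e^(−0.0211·2/12) = 17.4079
Fair forward F* = (S − I)·e^(rT) = (440.39 − 17.4079)·e^0.010550 = 422.9821 × 1.010606 = 427.4682
Market €430.19 > fair 427.4682: forward overpriced → cash-and-carry (borrow at r, buy the stock and collect the dividends, short the forward).
Profit at T = |F_mkt − F*| = |430.19 − 427.4682| = €2.72 per share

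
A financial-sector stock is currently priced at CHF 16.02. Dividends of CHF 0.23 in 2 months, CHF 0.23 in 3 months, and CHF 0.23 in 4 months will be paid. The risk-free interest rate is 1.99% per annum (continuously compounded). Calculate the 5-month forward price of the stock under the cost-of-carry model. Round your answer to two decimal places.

PV(dividends) I = 0.23·e^(−0.0199·2/12) + 0.23·e^(−0.0199·3/12) + 0.23·e^(−0.0199·4/12)
I = 0.2292 + 0.2289 + 0.2285 = 0.6866
F = (S − I)·e^(rT) = (16.02 − 0.6866) · e^(0.0199·5/12)
= 15.3334 · e^0.008292 = 15.3334 × 1.008326 = CHF 15.46

CHF 15.46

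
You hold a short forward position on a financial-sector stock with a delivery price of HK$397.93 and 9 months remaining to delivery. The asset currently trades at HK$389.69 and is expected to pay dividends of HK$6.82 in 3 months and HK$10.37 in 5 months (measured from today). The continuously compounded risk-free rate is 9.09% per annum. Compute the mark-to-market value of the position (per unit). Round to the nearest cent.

-HK$1.33

PV(remaining dividends) I = 6.82·e^(−0.0909·3/12) + 10.37·e^(−0.0909·5/12) = 16.6513
Current forward F = (S − I)·e^(rT) = (389.69 − 16.6513)·e^(0.0909·9/12) = 373.0387 × 1.070553 = 399.3577
Value (long) = (F − K)·e^(−rT) = (399.3577 − 397.93) × 0.934097 = 1.3336
Short position value = −(long value) = -HK$1.33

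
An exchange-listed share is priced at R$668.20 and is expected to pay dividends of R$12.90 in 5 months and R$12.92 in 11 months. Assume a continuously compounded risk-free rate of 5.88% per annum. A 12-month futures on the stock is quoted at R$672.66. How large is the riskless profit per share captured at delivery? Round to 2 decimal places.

R$9.67 per share

PV(dividends) I = 12.90·e^(−0.0588·5/12) + 12.92·e^(−0.0588·11/12) = 24.8298
Fair futures F* = (S − I)·e^(rT) = (668.20 − 24.8298)·e^0.058800 = 643.3702 × 1.060563 = 682.3346
Market R$672.66 < fair 682.3346: forward underpriced → reverse cash-and-carry (short the stock, invest proceeds at r, pay the dividends, go long the forward).
Profit at T = |F_mkt − F*| = |672.66 − 682.3346| = R$9.67 per share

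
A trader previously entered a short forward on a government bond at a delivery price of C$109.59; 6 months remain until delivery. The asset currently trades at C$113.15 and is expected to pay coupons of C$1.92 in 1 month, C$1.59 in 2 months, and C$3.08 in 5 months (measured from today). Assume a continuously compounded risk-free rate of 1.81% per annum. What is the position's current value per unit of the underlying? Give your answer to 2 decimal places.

PV(remaining coupons) I = 1.92·e^(−0.0181·1/12) + 1.59·e^(−0.0181·2/12) + 3.08·e^(−0.0181·5/12) = 6.5592
Current forward F = (S − I)·e^(rT) = (113.15 − 6.5592)·e^(0.0181·6/12) = 106.5908 × 1.009091 = 107.5598
Value (long) = (F − K)·e^(−rT) = (107.5598 − 109.59) × 0.990991 = -2.0119
Short position value = −(long value) = C$2.01

C$2.01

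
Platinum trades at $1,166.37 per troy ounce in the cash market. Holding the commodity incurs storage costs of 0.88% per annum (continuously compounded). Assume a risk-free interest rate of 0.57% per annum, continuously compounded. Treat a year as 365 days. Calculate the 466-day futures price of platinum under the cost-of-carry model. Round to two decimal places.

Net carry = r + u − y = 0.0057 + 0.0088 − 0.0000 = 0.0145
F = S·e^((r+u−y)T) = 1166.37 · e^(0.0145 × 466/365) = 1166.37 · e^0.01851233
= 1166.37 × 1.01868475 = $1,188.16 per troy ounce

$1,188.16 per troy ounce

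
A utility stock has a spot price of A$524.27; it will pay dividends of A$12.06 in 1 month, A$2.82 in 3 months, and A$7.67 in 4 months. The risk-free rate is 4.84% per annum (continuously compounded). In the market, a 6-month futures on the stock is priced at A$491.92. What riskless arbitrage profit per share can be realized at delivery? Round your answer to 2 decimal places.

A$22.30 per share

PV(dividends) I = 12.06·e^(−0.0484·1/12) + 2.82·e^(−0.0484·3/12) + 7.67·e^(−0.0484·4/12) = 22.3448
Fair futures F* = (S − I)·e^(rT) = (524.27 − 22.3448)·e^0.024200 = 501.9252 × 1.024495 = 514.2199
Market A$491.92 < fair 514.2199: forward underpriced → reverse cash-and-carry (short the stock, invest proceeds at r, pay the dividends, go long the forward).
Profit at T = |F_mkt − F*| = |491.92 − 514.2199| = A$22.30 per share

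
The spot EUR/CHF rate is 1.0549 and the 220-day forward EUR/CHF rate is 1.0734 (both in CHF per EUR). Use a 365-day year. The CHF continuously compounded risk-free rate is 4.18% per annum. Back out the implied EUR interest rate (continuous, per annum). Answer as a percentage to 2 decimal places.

1.30%

F = S·e^((r_CHF − r_EUR)T) ⇒ r_EUR = r_CHF − ln(F/S)/T
ln(1.0734/1.0549) = 0.017385; /(220/365) = 0.028843
r_EUR = 0.0418 − 0.028843 = 0.012957
r_EUR = 1.30%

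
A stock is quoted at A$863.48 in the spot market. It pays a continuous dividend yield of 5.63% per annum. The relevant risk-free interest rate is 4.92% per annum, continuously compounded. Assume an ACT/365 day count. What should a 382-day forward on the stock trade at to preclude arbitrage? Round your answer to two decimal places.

A$857.09

F = S·e^((r − q)T) = 863.48 · e^((0.0492 − 0.0563) × 382/365)
= 863.48 · e^-0.007431 = 863.48 × 0.992597
F = A$857.09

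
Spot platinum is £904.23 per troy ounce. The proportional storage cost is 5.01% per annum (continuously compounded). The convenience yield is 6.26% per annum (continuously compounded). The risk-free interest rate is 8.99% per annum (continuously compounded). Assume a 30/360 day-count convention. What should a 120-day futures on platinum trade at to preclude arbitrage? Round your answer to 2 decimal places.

£927.86 per troy ounce

Net carry = r + u − y = 0.0899 + 0.0501 − 0.0626 = 0.0774
F = S·e^((r+u−y)T) = 904.23 · e^(0.0774 × 120/360) = 904.23 · e^0.025800
= 904.23 × 1.026136 = £927.86 per troy ounce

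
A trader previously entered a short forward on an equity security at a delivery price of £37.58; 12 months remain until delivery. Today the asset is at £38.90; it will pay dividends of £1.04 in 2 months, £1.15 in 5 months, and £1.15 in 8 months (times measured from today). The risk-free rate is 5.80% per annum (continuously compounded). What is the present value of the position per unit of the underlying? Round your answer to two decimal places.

PV(remaining dividends) I = 1.04·e^(−0.0580·2/12) + 1.15·e^(−0.0580·5/12) + 1.15·e^(−0.0580·8/12) = 3.2589
Current forward F = (S − I)·e^(rT) = (38.90 − 3.2589)·e^(0.0580·12/12) = 35.6411 × 1.059715 = 37.7694
Value (long) = (F − K)·e^(−rT) = (37.7694 − 37.58) × 0.943650 = 0.1787
Short position value = −(long value) = -£0.18

-£0.18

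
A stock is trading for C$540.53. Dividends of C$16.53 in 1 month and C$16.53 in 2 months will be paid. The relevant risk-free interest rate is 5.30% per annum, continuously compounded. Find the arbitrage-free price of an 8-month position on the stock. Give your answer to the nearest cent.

C$525.95

PV(dividends) I = 16.53·e^(−0.0530·1/12) + 16.53·e^(−0.0530·2/12)
I = 16.4572 + 16.3846 = 32.8418
F = (S − I)·e^(rT) = (540.53 − 32.8418) · e^(0.0530·8/12)
= 507.6882 · e^0.035333 = 507.6882 × 1.035965 = C$525.95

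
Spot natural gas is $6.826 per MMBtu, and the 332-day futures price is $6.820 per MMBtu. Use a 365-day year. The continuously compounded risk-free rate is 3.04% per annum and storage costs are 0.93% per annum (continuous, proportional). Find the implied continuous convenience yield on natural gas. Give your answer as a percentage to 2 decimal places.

4.07%

F = S·e^((r+u−y)T) ⇒ (r+u−y) = ln(F/S)/T
ln(6.820/6.826) = -0.000879; /T ⇒ -0.000966
y = r + u − ln(F/S)/T = 0.0304 + 0.0093 + 0.000966 = 0.040666
y = 4.07%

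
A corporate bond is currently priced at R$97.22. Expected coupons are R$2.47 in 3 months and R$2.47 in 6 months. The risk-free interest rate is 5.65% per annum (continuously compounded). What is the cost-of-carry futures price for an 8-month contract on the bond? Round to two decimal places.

PV(coupons) I = 2.47·e^(−0.0565·3/12) + 2.47·e^(−0.0565·6/12)
I = 2.4354 + 2.4012 = 4.8366
F = (S − I)·e^(rT) = (97.22 − 4.8366) · e^(0.0565·8/12)
= 92.3834 · e^0.037667 = 92.3834 × 1.038385 = R$95.93

R$95.93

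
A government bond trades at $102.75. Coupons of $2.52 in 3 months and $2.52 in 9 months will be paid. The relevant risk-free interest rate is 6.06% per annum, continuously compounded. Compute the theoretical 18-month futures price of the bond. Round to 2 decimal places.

PV(coupons) I = 2.52·e^(−0.0606·3/12) + 2.52·e^(−0.0606·9/12)
I = 2.4821 + 2.4080 = 4.8901
F = (S − I)·e^(rT) = (102.75 − 4.8901) · e^(0.0606·18/12)
= 97.8599 · e^0.090900 = 97.8599 × 1.095159 = $107.17

$107.17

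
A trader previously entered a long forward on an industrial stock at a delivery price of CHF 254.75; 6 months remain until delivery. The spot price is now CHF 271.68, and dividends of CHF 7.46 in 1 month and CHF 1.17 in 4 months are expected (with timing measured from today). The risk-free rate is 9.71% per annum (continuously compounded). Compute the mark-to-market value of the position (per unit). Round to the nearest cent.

CHF 20.47

PV(remaining dividends) I = 7.46·e^(−0.0971·1/12) + 1.17·e^(−0.0971·4/12) = 8.5326
Current forward F = (S − I)·e^(rT) = (271.68 − 8.5326)·e^(0.0971·6/12) = 263.1474 × 1.049748 = 276.2385
Value (long) = (F − K)·e^(−rT) = (276.2385 − 254.75) × 0.952610 = 20.4702
Value = CHF 20.47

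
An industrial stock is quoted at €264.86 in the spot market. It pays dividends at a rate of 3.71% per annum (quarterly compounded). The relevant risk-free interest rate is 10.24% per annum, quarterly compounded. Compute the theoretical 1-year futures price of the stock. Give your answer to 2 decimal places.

F = S · (1+r/4)^(4T) / (1+q/4)^(4T)
= 264.86 × 1.106400 / 1.037619 = 264.86 × 1.066287
F = €282.42

€282.42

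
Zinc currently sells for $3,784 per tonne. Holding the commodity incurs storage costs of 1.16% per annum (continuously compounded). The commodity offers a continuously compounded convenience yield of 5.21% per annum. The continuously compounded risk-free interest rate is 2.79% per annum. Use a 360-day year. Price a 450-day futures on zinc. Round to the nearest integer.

Net carry = r + u − y = 0.0279 + 0.0116 − 0.0521 = -0.0126
F = S·e^((r+u−y)T) = 3784 · e^(-0.0126 × 450/360) = 3784 · e^-0.015750
= 3784 × 0.984373 = $3,725 per tonne

$3,725 per tonne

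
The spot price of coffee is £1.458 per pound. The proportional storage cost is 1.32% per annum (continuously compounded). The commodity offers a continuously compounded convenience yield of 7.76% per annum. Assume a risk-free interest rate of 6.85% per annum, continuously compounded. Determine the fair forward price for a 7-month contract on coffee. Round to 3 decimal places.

Net carry = r + u − y = 0.0685 + 0.0132 − 0.0776 = 0.0041
F = S·e^((r+u−y)T) = 1.458 · e^(0.0041 × 7/12) = 1.458 · e^0.002392
= 1.458 × 1.002395 = £1.461 per pound

£1.461 per pound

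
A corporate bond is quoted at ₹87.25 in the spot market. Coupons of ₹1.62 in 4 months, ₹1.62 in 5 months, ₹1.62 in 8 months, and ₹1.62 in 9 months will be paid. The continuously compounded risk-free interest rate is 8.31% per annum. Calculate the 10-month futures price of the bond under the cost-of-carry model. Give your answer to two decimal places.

PV(coupons) I = 1.62·e^(−0.0831·4/12) + 1.62·e^(−0.0831·5/12) + 1.62·e^(−0.0831·8/12) + 1.62·e^(−0.0831·9/12)
I = 1.5757 + 1.5649 + 1.5327 + 1.5221 = 6.1954
F = (S − I)·e^(rT) = (87.25 − 6.1954) · e^(0.0831·10/12)
= 81.0546 · e^0.069250 = 81.0546 × 1.071704 = ₹86.87

₹86.87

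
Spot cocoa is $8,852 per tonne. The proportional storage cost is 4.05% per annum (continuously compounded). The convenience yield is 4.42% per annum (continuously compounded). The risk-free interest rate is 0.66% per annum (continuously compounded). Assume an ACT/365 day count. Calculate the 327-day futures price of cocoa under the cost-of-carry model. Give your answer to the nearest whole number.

$8,875 per tonne

Net carry = r + u − y = 0.0066 + 0.0405 − 0.0442 = 0.0029
F = S·e^((r+u−y)T) = 8852 · e^(0.0029 × 327/365) = 8852 · e^0.002598
= 8852 × 1.002601 = $8,875 per tonne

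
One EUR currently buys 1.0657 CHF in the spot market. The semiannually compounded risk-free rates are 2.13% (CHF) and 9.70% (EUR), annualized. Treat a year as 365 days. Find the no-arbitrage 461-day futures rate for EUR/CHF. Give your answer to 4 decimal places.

0.9712

By covered interest parity, F = S · (1+r_CHF/2)^(2T) / (1+r_EUR/2)^(2T)
= 1.0657 × 1.027121 / 1.127084 = 1.0657 × 0.911308
F = 0.9712 CHF per EUR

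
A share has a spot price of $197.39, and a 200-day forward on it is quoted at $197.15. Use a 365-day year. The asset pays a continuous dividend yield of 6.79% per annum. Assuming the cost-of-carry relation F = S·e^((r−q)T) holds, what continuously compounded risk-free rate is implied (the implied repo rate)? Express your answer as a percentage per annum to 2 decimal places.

From F = S·e^((r−q)T): (r − q) = ln(F/S)/T
ln(197.15/197.39) = ln(0.998784) = -0.001217
(r − q) = -0.001217 / (200/365) = -0.002221
r = ln(F/S)/T + q = -0.002221 + 0.0679 = 0.065679
r = 6.57%

6.57%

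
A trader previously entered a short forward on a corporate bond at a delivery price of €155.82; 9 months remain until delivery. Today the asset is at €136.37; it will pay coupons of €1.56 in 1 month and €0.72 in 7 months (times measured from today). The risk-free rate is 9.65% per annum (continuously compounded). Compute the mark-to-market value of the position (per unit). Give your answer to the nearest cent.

€10.80

PV(remaining coupons) I = 1.56·e^(−0.0965·1/12) + 0.72·e^(−0.0965·7/12) = 2.2281
Current forward F = (S − I)·e^(rT) = (136.37 − 2.2281)·e^(0.0965·9/12) = 134.1419 × 1.075058 = 144.2103
Value (long) = (F − K)·e^(−rT) = (144.2103 − 155.82) × 0.930182 = -10.7991
Short position value = −(long value) = €10.80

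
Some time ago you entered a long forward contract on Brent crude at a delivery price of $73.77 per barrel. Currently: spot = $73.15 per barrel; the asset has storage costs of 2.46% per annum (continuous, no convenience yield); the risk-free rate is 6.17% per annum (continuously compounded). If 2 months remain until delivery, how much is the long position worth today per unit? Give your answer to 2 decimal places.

$0.44 per barrel

Current fair forward for the remaining 2 months: F = S·e^((r + u)·T), (r + u) = 0.0617 + 0.0246 = 0.0863
F = 73.15 · e^(0.0863 × 2/12) = 73.15 × 1.014487 = 74.2097
Value of long forward = (F − K)·e^(−rT) = (74.2097 − 73.77) · e^(−0.0617·2/12)
= 0.4397 × 0.989769 = 0.44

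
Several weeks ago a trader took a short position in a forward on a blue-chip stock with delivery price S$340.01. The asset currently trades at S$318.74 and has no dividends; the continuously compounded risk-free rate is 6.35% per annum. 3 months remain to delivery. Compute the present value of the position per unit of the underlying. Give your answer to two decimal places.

Current fair forward for the remaining 3 months: F = S·e^(r·T), r = 0.0635
F = 318.74 · e^(0.0635 × 3/12) = 318.74 × 1.016002 = 323.8405
Value of long forward = (F − K)·e^(−rT) = (323.8405 − 340.01) · e^(−0.0635·3/12)
= -16.1695 × 0.984250 = -15.91
Short position value = −(long value) = S$15.91

S$15.91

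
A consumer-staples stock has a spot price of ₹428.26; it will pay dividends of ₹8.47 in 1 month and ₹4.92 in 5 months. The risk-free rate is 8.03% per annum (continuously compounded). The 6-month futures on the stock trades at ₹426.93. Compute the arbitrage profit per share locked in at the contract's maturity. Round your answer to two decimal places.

PV(dividends) I = 8.47·e^(−0.0803·1/12) + 4.92·e^(−0.0803·5/12) = 13.1716
Fair futures F* = (S − I)·e^(rT) = (428.26 − 13.1716)·e^0.040150 = 415.0884 × 1.040967 = 432.0933
Market ₹426.93 < fair 432.0933: forward underpriced → reverse cash-and-carry (short the stock, invest proceeds at r, pay the dividends, go long the forward).
Profit at T = |F_mkt − F*| = |426.93 − 432.0933| = ₹5.16 per share

₹5.16 per share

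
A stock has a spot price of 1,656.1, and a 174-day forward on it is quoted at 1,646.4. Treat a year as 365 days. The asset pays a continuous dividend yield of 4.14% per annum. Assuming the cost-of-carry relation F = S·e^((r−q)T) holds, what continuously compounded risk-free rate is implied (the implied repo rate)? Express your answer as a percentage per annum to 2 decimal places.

From F = S·e^((r−q)T): (r − q) = ln(F/S)/T
ln(1646.4/1656.1) = ln(0.994143) = -0.005874
(r − q) = -0.005874 / (174/365) = -0.012322
r = ln(F/S)/T + q = -0.012322 + 0.0414 = 0.029078
r = 2.91%

2.91%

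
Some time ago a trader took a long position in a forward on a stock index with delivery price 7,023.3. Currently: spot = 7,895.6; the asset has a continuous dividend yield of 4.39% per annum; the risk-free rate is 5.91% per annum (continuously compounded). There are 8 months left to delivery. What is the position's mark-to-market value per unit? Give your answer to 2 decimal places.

Current fair forward for the remaining 8 months: F = S·e^((r − q)·T), (r − q) = 0.0591 − 0.0439 = 0.0152
F = 7895.6 · e^(0.0152 × 8/12) = 7895.6 × 1.01018485 = 7976.0155
Value of long forward = (F − K)·e^(−rT) = (7976.0155 − 7023.3) · e^(−0.0591·8/12)
= 952.7155 × 0.96136609 = 915.91

915.91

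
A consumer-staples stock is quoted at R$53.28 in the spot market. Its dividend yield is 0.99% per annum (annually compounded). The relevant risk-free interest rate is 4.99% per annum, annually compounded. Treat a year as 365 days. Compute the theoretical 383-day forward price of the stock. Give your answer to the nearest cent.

F = S · (1+r)^T / (1+q)^T
= 53.28 × 1.052424 / 1.010391 = 53.28 × 1.041601
F = R$55.50

R$55.50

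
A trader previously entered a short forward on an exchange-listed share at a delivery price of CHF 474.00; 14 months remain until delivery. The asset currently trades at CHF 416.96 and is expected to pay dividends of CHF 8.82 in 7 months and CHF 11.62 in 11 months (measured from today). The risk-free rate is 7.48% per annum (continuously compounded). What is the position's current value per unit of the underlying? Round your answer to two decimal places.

CHF 36.72

PV(remaining dividends) I = 8.82·e^(−0.0748·7/12) + 11.62·e^(−0.0748·11/12) = 19.2934
Current forward F = (S − I)·e^(rT) = (416.96 − 19.2934)·e^(0.0748·14/12) = 397.6666 × 1.091188 = 433.9290
Value (long) = (F − K)·e^(−rT) = (433.9290 − 474.00) × 0.916433 = -36.7224
Short position value = −(long value) = CHF 36.72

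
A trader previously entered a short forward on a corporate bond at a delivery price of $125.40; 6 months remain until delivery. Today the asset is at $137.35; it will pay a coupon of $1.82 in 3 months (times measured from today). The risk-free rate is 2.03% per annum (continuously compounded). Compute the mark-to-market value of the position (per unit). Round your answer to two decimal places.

PV(remaining coupons) I = 1.82·e^(−0.0203·3/12) = 1.8108
Current forward F = (S − I)·e^(rT) = (137.35 − 1.8108)·e^(0.0203·6/12) = 135.5392 × 1.010202 = 136.9220
Value (long) = (F − K)·e^(−rT) = (136.9220 − 125.40) × 0.989901 = 11.4056
Short position value = −(long value) = -$11.41

-$11.41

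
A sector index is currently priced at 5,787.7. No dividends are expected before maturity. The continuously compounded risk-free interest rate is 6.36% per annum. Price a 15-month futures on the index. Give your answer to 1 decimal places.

F = S·e^(rT) = 5787.7 · e^(0.0636 × 15/12)
= 5787.7 · e^0.079500 = 5787.7 × 1.082746
F = 6,266.6

6,266.6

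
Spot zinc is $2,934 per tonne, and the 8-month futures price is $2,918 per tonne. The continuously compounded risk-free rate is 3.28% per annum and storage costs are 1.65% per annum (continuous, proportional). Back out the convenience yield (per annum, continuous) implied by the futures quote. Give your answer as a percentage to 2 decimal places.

5.75%

F = S·e^((r+u−y)T) ⇒ (r+u−y) = ln(F/S)/T
ln(2918/2934) = -0.005468; /T ⇒ -0.008202
y = r + u − ln(F/S)/T = 0.0328 + 0.0165 + 0.008202 = 0.057502
y = 5.75%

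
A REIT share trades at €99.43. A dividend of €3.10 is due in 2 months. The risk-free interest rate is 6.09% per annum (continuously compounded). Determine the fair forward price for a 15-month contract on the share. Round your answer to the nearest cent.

€103.98

PV(dividends) I = 3.10·e^(−0.0609·2/12)
I = 3.0687
F = (S − I)·e^(rT) = (99.43 − 3.0687) · e^(0.0609·15/12)
= 96.3613 · e^0.076125 = 96.3613 × 1.079097 = €103.98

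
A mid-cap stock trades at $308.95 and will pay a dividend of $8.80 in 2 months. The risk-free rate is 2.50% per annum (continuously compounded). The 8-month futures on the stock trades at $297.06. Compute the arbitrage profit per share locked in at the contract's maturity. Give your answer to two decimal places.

$8.17 per share

PV(dividends) I = 8.80·e^(−0.0250·2/12) = 8.7634
Fair futures F* = (S − I)·e^(rT) = (308.95 − 8.7634)·e^0.016667 = 300.1866 × 1.016807 = 305.2318
Market $297.06 < fair 305.2318: forward underpriced → reverse cash-and-carry (short the stock, invest proceeds at r, pay the dividends, go long the forward).
Profit at T = |F_mkt − F*| = |297.06 − 305.2318| = $8.17 per share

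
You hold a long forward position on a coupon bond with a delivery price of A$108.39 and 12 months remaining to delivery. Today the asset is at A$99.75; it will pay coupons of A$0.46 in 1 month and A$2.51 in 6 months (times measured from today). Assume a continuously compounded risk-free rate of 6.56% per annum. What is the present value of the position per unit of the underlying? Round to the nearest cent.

PV(remaining coupons) I = 0.46·e^(−0.0656·1/12) + 2.51·e^(−0.0656·6/12) = 2.8865
Current forward F = (S − I)·e^(rT) = (99.75 − 2.8865)·e^(0.0656·12/12) = 96.8635 × 1.067800 = 103.4308
Value (long) = (F − K)·e^(−rT) = (103.4308 − 108.39) × 0.936505 = -4.6443
Value = -A$4.64

-A$4.64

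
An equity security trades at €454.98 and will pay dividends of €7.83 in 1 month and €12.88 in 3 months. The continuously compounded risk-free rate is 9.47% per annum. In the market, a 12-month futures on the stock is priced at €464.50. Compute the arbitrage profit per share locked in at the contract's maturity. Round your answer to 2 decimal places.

€13.30 per share

PV(dividends) I = 7.83·e^(−0.0947·1/12) + 12.88·e^(−0.0947·3/12) = 20.3471
Fair futures F* = (S − I)·e^(rT) = (454.98 − 20.3471)·e^0.094700 = 434.6329 × 1.099329 = 477.8046
Market €464.50 < fair 477.8046: forward underpriced → reverse cash-and-carry (short the stock, invest proceeds at r, pay the dividends, go long the forward).
Profit at T = |F_mkt − F*| = |464.50 − 477.8046| = €13.30 per share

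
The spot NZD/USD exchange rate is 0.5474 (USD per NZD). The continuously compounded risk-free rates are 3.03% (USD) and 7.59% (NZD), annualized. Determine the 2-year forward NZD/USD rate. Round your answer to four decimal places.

F = S·e^((r_USD − r_NZD)T) = 0.5474 · e^((0.0303 − 0.0759) × 2)
= 0.5474 · e^-0.091200 = 0.5474 × 0.912835
F = 0.4997 USD per NZD

0.4997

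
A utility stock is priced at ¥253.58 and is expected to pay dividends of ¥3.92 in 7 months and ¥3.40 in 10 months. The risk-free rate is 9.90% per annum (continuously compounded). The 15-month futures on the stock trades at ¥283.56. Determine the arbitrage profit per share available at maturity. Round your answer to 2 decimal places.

¥4.31 per share

PV(dividends) I = 3.92·e^(−0.0990·7/12) + 3.40·e^(−0.0990·10/12) = 6.8308
Fair futures F* = (S − I)·e^(rT) = (253.58 − 6.8308)·e^0.123750 = 246.7492 × 1.131733 = 279.2542
Market ¥283.56 > fair 279.2542: forward overpriced → cash-and-carry (borrow at r, buy the stock and collect the dividends, short the forward).
Profit at T = |F_mkt − F*| = |283.56 − 279.2542| = ¥4.31 per share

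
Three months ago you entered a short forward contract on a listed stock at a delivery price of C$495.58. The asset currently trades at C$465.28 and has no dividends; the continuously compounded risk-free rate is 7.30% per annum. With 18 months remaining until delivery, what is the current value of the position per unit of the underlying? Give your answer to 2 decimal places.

Current fair forward for the remaining 18 months: F = S·e^(r·T), r = 0.0730
F = 465.28 · e^(0.0730 × 18/12) = 465.28 × 1.115720 = 519.1222
Value of long forward = (F − K)·e^(−rT) = (519.1222 − 495.58) · e^(−0.0730·18/12)
= 23.5422 × 0.896282 = 21.10
Short position value = −(long value) = -C$21.10

-C$21.10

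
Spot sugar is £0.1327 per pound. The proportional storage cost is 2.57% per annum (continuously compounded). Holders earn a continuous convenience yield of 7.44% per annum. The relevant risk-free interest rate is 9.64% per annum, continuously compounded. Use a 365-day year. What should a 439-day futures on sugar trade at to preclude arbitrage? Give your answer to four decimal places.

£0.1405 per pound

Net carry = r + u − y = 0.0964 + 0.0257 − 0.0744 = 0.0477
F = S·e^((r+u−y)T) = 0.1327 · e^(0.0477 × 439/365) = 0.1327 · e^0.057371
= 0.1327 × 1.059049 = £0.1405 per pound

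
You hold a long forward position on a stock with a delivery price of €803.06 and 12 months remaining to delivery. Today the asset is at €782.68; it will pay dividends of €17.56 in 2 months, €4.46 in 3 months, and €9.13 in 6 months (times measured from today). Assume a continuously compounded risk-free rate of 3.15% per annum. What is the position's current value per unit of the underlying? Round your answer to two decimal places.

-€26.36

PV(remaining dividends) I = 17.56·e^(−0.0315·2/12) + 4.46·e^(−0.0315·3/12) + 9.13·e^(−0.0315·6/12) = 30.8804
Current forward F = (S − I)·e^(rT) = (782.68 − 30.8804)·e^(0.0315·12/12) = 751.7996 × 1.032001 = 775.8579
Value (long) = (F − K)·e^(−rT) = (775.8579 − 803.06) × 0.968991 = -26.3586
Value = -€26.36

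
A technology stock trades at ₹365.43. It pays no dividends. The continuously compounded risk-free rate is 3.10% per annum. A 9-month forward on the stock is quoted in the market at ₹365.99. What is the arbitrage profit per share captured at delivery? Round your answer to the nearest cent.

Fair forward: F* = S·e^(carry·T), with carry = r = 0.0310
F* = 365.43 · e^(0.0310 × 9/12) = 365.43 · e^0.023250 = 365.43 × 1.023522 = ₹374.0256
Market ₹365.99 < fair ₹374.0256: forward underpriced → reverse cash-and-carry (short spot, go long the forward).
At maturity, profit = |F_mkt − F*| = |365.99 − 374.0256| = ₹8.04 per share

₹8.04 per share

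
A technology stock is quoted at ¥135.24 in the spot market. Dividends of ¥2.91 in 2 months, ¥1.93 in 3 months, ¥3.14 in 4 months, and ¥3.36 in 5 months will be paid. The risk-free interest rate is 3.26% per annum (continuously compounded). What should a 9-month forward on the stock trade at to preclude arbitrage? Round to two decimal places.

PV(dividends) I = 2.91·e^(−0.0326·2/12) + 1.93·e^(−0.0326·3/12) + 3.14·e^(−0.0326·4/12) + 3.36·e^(−0.0326·5/12)
I = 2.8942 + 1.9143 + 3.1061 + 3.3147 = 11.2293
F = (S − I)·e^(rT) = (135.24 − 11.2293) · e^(0.0326·9/12)
= 124.0107 · e^0.024450 = 124.0107 × 1.024751 = ¥127.08

¥127.08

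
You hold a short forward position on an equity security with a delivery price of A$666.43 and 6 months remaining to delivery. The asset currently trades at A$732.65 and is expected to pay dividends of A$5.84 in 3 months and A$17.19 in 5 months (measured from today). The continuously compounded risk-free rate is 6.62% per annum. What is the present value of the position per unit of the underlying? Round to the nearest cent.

-A$65.45

PV(remaining dividends) I = 5.84·e^(−0.0662·3/12) + 17.19·e^(−0.0662·5/12) = 22.4665
Current forward F = (S − I)·e^(rT) = (732.65 − 22.4665)·e^(0.0662·6/12) = 710.1835 × 1.033654 = 734.0840
Value (long) = (F − K)·e^(−rT) = (734.0840 − 666.43) × 0.967442 = 65.4513
Short position value = −(long value) = -A$65.45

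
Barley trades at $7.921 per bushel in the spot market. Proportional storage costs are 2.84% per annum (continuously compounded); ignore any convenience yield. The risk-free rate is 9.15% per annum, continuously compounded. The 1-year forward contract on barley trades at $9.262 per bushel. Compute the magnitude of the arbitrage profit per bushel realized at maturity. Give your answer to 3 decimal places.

$0.332 per bushel

Fair forward: F* = S·e^(carry·T), with carry = (r + u) = 0.0915 + 0.0284 = 0.1199
F* = 7.921 · e^(0.1199 × 1) = 7.921 · e^0.119900 = 7.921 × 1.127384 = $8.9300
Market $9.262 > fair $8.9300: forward overpriced → cash-and-carry (buy spot, short the forward).
At maturity, profit = |F_mkt − F*| = |9.262 − 8.9300| = $0.332 per bushel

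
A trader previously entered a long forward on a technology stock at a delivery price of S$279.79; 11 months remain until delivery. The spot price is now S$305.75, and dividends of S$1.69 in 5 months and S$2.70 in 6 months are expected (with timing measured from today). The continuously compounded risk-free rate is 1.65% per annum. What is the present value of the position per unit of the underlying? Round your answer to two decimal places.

PV(remaining dividends) I = 1.69·e^(−0.0165·5/12) + 2.70·e^(−0.0165·6/12) = 4.3562
Current forward F = (S − I)·e^(rT) = (305.75 − 4.3562)·e^(0.0165·11/12) = 301.3938 × 1.015240 = 305.9870
Value (long) = (F − K)·e^(−rT) = (305.9870 − 279.79) × 0.984989 = 25.8038
Value = S$25.80

S$25.80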